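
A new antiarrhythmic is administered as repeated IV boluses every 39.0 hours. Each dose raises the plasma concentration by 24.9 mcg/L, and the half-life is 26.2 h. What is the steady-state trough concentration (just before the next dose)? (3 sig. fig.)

k = ln 2 / 26.2 = 0.02646 h⁻¹
Fraction remaining after one interval: e^(−kτ) = e^(−0.02646 × 39.0) = 0.3564
R = 1 / (1 − 0.3564) = 1.554
Css,max = 24.9 × 1.554 = 38.69 mcg/L
Css,min = Css,max × e^(−kτ) = 38.69 × 0.3564 ≈ 13.8 mcg/L

13.8 mcg/L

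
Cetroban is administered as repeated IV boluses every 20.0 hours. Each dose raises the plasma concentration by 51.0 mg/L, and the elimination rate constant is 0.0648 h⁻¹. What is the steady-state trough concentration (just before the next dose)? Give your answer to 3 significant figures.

Fraction remaining after one interval: e^(−kτ) = e^(−0.06480 × 20.0) = 0.2736
R = 1 / (1 − 0.2736) = 1.377
Css,max = 51.0 × 1.377 = 70.21 mg/L
Css,min = Css,max × e^(−kτ) = 70.21 × 0.2736 ≈ 19.2 mg/L

19.2 mg/L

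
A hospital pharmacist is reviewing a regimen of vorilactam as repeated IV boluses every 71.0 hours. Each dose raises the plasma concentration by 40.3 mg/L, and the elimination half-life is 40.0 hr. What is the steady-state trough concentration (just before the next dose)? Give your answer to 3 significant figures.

k = ln 2 / 40.0 = 0.01733 hr⁻¹
Fraction remaining after one interval: e^(−kτ) = e^(−0.01733 × 71.0) = 0.2922
R = 1 / (1 − 0.2922) = 1.413
Css,max = 40.3 × 1.413 = 56.94 mg/L
Css,min = Css,max × e^(−kτ) = 56.94 × 0.2922 ≈ 16.6 mg/L

16.6 mg/L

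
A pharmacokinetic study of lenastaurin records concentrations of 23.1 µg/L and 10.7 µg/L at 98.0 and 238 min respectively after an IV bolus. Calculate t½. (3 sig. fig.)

k = ln(C₁/C₂) / (t₂ − t₁) = ln(23.1/10.7) / (238 − 98.0)
  = 0.7696 / 140.0 = 0.005497 min⁻¹
t½ = ln 2 / k = ln 2 / 0.005497 ≈ 126 minutes

126 minutes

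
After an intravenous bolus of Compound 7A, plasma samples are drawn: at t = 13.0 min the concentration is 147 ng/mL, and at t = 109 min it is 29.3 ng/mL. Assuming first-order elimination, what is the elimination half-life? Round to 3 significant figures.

41.3 minutes

k = ln(C₁/C₂) / (t₂ − t₁) = ln(147/29.3) / (109 − 13.0)
  = 1.613 / 96.00 = 0.01680 min⁻¹
t½ = ln 2 / k = ln 2 / 0.01680 ≈ 41.3 minutes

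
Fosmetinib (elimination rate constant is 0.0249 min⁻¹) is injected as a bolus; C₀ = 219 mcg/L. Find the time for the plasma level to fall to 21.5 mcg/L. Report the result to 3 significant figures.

93.2 minutes

C(t) = C₀ e^(−kt)  ⇒  t = ln(C₀/C) / k
t = ln(219/21.5) / 0.02490 = 2.321 / 0.02490 ≈ 93.2 minutes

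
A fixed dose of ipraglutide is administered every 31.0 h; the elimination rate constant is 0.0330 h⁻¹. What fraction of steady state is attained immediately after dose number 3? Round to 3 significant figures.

f_n = 1 − e^(−nkτ) = 1 − e^(−3 × 0.03300 × 31.0) = 1 − e^(−3.069) = 1 − 0.04647 ≈ 0.954

0.954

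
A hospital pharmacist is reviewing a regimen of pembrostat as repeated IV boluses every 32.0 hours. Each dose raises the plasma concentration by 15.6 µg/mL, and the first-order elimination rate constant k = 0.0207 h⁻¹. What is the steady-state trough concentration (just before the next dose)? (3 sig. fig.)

Fraction remaining after one interval: e^(−kτ) = e^(−0.02070 × 32.0) = 0.5156
R = 1 / (1 − 0.5156) = 2.064
Css,max = 15.6 × 2.064 = 32.21 µg/mL
Css,min = Css,max × e^(−kτ) = 32.21 × 0.5156 ≈ 16.6 µg/mL

16.6 µg/mL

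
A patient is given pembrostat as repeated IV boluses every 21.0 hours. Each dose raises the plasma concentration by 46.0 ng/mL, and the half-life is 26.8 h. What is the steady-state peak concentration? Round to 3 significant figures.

k = ln 2 / 26.8 = 0.02586 h⁻¹
Fraction remaining after one interval: e^(−kτ) = e^(−0.02586 × 21.0) = 0.5809
R = 1 / (1 − 0.5809) = 2.386
Css,max = 46.0 × 2.386 ≈ 110 ng/mL

110 ng/mL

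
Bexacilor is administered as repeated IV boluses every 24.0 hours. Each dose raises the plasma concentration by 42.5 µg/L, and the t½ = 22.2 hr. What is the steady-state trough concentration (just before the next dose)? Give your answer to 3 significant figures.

k = ln 2 / 22.2 = 0.03122 hr⁻¹
Fraction remaining after one interval: e^(−kτ) = e^(−0.03122 × 24.0) = 0.4727
R = 1 / (1 − 0.4727) = 1.896
Css,max = 42.5 × 1.896 = 80.60 µg/L
Css,min = Css,max × e^(−kτ) = 80.60 × 0.4727 ≈ 38.1 µg/L

38.1 µg/L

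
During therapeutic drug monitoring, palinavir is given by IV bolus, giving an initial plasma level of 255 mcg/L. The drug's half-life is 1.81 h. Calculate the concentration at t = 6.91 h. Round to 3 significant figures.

k = ln 2 / 1.81 = 0.3830 h⁻¹
C(t) = C₀ e^(−kt) = 255 × e^(−0.3830 × 6.91) = 255 × e^(−2.646) = 255 × 0.07092 ≈ 18.1 mcg/L

18.1 mcg/L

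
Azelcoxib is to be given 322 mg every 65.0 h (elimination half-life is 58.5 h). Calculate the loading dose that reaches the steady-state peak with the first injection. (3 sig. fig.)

600 mg

k = ln 2 / 58.5 = 0.01185 h⁻¹
Accumulation ratio R = 1 / (1 − e^(−kτ)) = 1 / (1 − e^(−0.01185×65.0)) = 1 / (1 − 0.4629) = 1.862
Loading dose = maintenance dose × R = 322 × 1.862 ≈ 600 mg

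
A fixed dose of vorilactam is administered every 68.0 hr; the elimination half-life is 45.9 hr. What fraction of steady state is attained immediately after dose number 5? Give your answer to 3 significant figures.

k = ln 2 / 45.9 = 0.01510 hr⁻¹
f_n = 1 − e^(−nkτ) = 1 − e^(−5 × 0.01510 × 68.0) = 1 − e^(−5.134) = 1 − 0.005890 ≈ 0.994

0.994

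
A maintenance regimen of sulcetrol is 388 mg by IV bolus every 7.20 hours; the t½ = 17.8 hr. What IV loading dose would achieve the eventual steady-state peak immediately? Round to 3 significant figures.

1590 mg

k = ln 2 / 17.8 = 0.03894 hr⁻¹
Accumulation ratio R = 1 / (1 − e^(−kτ)) = 1 / (1 − e^(−0.03894×7.20)) = 1 / (1 − 0.7555) = 4.090
Loading dose = maintenance dose × R = 388 × 4.090 ≈ 1590 mg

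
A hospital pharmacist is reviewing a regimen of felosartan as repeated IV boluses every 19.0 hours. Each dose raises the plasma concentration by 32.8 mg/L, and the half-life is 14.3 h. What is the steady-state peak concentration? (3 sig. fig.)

k = ln 2 / 14.3 = 0.04847 h⁻¹
Fraction remaining after one interval: e^(−kτ) = e^(−0.04847 × 19.0) = 0.3981
R = 1 / (1 − 0.3981) = 1.662
Css,max = 32.8 × 1.662 ≈ 54.5 mg/L

54.5 mg/L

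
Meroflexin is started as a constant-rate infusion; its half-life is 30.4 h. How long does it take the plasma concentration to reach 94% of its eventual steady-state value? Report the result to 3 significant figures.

123 hours

k = ln 2 / 30.4 = 0.02280 h⁻¹
f = 1 − e^(−kt)  ⇒  t = −ln(1 − f) / k
t = −ln(1 − 0.94) / 0.02280 = 2.813 / 0.02280 ≈ 123 hours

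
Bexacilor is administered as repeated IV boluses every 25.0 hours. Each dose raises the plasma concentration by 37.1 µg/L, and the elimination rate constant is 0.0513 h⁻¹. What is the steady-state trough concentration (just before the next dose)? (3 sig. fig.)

14.2 µg/L

Fraction remaining after one interval: e^(−kτ) = e^(−0.05130 × 25.0) = 0.2773
R = 1 / (1 − 0.2773) = 1.384
Css,max = 37.1 × 1.384 = 51.34 µg/L
Css,min = Css,max × e^(−kτ) = 51.34 × 0.2773 ≈ 14.2 µg/L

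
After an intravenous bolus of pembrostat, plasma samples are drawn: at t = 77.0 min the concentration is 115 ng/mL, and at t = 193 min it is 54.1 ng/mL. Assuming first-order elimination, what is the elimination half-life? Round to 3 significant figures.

k = ln(C₁/C₂) / (t₂ − t₁) = ln(115/54.1) / (193 − 77.0)
  = 0.7541 / 116.0 = 0.006501 min⁻¹
t½ = ln 2 / k = ln 2 / 0.006501 ≈ 107 minutes

107 minutes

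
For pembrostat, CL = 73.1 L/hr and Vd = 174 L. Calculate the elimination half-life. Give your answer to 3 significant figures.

1.65 hours

k = CL / V = 73.1 / 174 = 0.4201 hr⁻¹
t½ = ln 2 / k = ln 2 / 0.4201 ≈ 1.65 hours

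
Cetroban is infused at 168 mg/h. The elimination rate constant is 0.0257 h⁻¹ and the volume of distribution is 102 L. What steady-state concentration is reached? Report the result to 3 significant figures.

64.1 mg/L

CL = k · V = 0.0257 × 102 = 2.621 L/h
Css = rate / CL = 168 / 2.621 ≈ 64.1 mg/L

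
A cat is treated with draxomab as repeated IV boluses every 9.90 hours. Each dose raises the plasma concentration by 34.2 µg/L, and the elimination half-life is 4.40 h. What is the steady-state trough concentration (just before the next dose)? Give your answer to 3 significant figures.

k = ln 2 / 4.40 = 0.1575 h⁻¹
Fraction remaining after one interval: e^(−kτ) = e^(−0.1575 × 9.90) = 0.2102
R = 1 / (1 − 0.2102) = 1.266
Css,max = 34.2 × 1.266 = 43.30 µg/L
Css,min = Css,max × e^(−kτ) = 43.30 × 0.2102 ≈ 9.10 µg/L

9.10 µg/L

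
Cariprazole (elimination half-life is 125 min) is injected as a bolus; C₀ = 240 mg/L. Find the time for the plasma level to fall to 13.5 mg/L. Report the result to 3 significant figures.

k = ln 2 / 125 = 0.005545 min⁻¹
C(t) = C₀ e^(−kt)  ⇒  t = ln(C₀/C) / k
t = ln(240/13.5) / 0.005545 = 2.878 / 0.005545 ≈ 519 minutes

519 minutes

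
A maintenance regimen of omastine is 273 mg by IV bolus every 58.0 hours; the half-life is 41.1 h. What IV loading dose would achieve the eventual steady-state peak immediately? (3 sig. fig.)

k = ln 2 / 41.1 = 0.01686 h⁻¹
Accumulation ratio R = 1 / (1 − e^(−kτ)) = 1 / (1 − e^(−0.01686×58.0)) = 1 / (1 − 0.3760) = 1.603
Loading dose = maintenance dose × R = 273 × 1.603 ≈ 438 mg

438 mg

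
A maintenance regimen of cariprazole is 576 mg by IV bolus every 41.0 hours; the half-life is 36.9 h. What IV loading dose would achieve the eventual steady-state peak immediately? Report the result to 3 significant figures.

1070 mg

k = ln 2 / 36.9 = 0.01878 h⁻¹
Accumulation ratio R = 1 / (1 − e^(−kτ)) = 1 / (1 − e^(−0.01878×41.0)) = 1 / (1 − 0.4629) = 1.862
Loading dose = maintenance dose × R = 576 × 1.862 ≈ 1070 mg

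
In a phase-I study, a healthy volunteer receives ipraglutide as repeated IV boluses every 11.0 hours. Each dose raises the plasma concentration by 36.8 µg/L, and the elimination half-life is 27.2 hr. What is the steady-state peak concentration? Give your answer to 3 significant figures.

151 µg/L

k = ln 2 / 27.2 = 0.02548 hr⁻¹
Fraction remaining after one interval: e^(−kτ) = e^(−0.02548 × 11.0) = 0.7555
R = 1 / (1 − 0.7555) = 4.091
Css,max = 36.8 × 4.091 ≈ 151 µg/L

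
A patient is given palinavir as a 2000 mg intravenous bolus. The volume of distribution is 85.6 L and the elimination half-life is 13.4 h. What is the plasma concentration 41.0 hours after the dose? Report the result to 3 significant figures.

C₀ = dose / V = 2000 / 85.6 = 23.36 mg/L
k = ln 2 / 13.4 = 0.05173 h⁻¹
C(t) = C₀ e^(−kt) = 23.36 × e^(−0.05173 × 41.0) = 23.36 × e^(−2.121) = 23.36 × 0.1199 ≈ 2.80 mg/L

2.80 mg/L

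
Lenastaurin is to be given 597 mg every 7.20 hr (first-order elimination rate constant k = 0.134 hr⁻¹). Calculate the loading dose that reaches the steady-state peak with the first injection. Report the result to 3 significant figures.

Accumulation ratio R = 1 / (1 − e^(−kτ)) = 1 / (1 − e^(−0.1340×7.20)) = 1 / (1 − 0.3811) = 1.616
Loading dose = maintenance dose × R = 597 × 1.616 ≈ 965 mg

965 mg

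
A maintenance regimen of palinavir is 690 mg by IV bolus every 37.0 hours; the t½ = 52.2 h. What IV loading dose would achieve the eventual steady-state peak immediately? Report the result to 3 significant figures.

k = ln 2 / 52.2 = 0.01328 h⁻¹
Accumulation ratio R = 1 / (1 − e^(−kτ)) = 1 / (1 − e^(−0.01328×37.0)) = 1 / (1 − 0.6118) = 2.576
Loading dose = maintenance dose × R = 690 × 2.576 ≈ 1780 mg

1780 mg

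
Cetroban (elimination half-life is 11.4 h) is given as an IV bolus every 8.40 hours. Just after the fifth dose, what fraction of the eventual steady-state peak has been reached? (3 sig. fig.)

k = ln 2 / 11.4 = 0.06080 h⁻¹
f_n = 1 − e^(−nkτ) = 1 − e^(−5 × 0.06080 × 8.40) = 1 − e^(−2.554) = 1 − 0.07779 ≈ 0.922

0.922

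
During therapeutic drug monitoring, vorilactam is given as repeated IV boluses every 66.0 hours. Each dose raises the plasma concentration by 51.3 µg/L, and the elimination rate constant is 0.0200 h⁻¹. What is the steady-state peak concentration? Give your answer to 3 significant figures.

Fraction remaining after one interval: e^(−kτ) = e^(−0.02000 × 66.0) = 0.2671
R = 1 / (1 − 0.2671) = 1.365
Css,max = 51.3 × 1.365 ≈ 70.0 µg/L

70.0 µg/L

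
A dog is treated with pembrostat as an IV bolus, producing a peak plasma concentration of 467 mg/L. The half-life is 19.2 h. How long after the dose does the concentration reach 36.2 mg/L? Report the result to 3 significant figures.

70.8 hours

k = ln 2 / 19.2 = 0.03610 h⁻¹
C(t) = C₀ e^(−kt)  ⇒  t = ln(C₀/C) / k
t = ln(467/36.2) / 0.03610 = 2.557 / 0.03610 ≈ 70.8 hours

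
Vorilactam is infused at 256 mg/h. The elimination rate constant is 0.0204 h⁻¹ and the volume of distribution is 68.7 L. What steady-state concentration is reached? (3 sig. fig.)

CL = k · V = 0.0204 × 68.7 = 1.401 L/h
Css = rate / CL = 256 / 1.401 ≈ 183 µg/mL

183 µg/mL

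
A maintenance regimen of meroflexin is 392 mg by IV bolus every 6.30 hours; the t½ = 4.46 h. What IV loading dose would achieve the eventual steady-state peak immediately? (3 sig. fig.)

k = ln 2 / 4.46 = 0.1554 h⁻¹
Accumulation ratio R = 1 / (1 − e^(−kτ)) = 1 / (1 − e^(−0.1554×6.30)) = 1 / (1 − 0.3756) = 1.602
Loading dose = maintenance dose × R = 392 × 1.602 ≈ 628 mg

628 mg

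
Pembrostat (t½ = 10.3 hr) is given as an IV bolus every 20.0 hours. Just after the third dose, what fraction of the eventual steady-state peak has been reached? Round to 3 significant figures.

k = ln 2 / 10.3 = 0.06730 hr⁻¹
f_n = 1 − e^(−nkτ) = 1 − e^(−3 × 0.06730 × 20.0) = 1 − e^(−4.038) = 1 − 0.01764 ≈ 0.982

0.982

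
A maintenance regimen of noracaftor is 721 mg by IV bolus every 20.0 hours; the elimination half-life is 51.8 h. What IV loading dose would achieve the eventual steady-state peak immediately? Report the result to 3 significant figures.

3070 mg

k = ln 2 / 51.8 = 0.01338 h⁻¹
Accumulation ratio R = 1 / (1 − e^(−kτ)) = 1 / (1 − e^(−0.01338×20.0)) = 1 / (1 − 0.7652) = 4.259
Loading dose = maintenance dose × R = 721 × 4.259 ≈ 3070 mg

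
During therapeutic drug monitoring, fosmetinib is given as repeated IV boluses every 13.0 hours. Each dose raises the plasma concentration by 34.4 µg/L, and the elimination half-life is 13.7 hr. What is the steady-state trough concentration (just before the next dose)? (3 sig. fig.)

37.0 µg/L

k = ln 2 / 13.7 = 0.05059 hr⁻¹
Fraction remaining after one interval: e^(−kτ) = e^(−0.05059 × 13.0) = 0.5180
R = 1 / (1 − 0.5180) = 2.075
Css,max = 34.4 × 2.075 = 71.37 µg/L
Css,min = Css,max × e^(−kτ) = 71.37 × 0.5180 ≈ 37.0 µg/L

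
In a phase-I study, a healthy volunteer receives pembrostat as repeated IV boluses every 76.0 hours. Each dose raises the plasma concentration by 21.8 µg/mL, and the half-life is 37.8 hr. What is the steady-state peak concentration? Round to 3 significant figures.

k = ln 2 / 37.8 = 0.01834 hr⁻¹
Fraction remaining after one interval: e^(−kτ) = e^(−0.01834 × 76.0) = 0.2482
R = 1 / (1 − 0.2482) = 1.330
Css,max = 21.8 × 1.330 ≈ 29.0 µg/mL

29.0 µg/mL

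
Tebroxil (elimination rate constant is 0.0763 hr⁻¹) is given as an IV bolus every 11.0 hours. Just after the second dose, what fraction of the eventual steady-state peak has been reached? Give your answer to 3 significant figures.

f_n = 1 − e^(−nkτ) = 1 − e^(−2 × 0.07630 × 11.0) = 1 − e^(−1.679) = 1 − 0.1866 ≈ 0.813

0.813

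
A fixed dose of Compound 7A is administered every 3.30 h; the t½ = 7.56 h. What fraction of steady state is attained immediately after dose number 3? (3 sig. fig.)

0.597

k = ln 2 / 7.56 = 0.09169 h⁻¹
f_n = 1 − e^(−nkτ) = 1 − e^(−3 × 0.09169 × 3.30) = 1 − e^(−0.9077) = 1 − 0.4035 ≈ 0.597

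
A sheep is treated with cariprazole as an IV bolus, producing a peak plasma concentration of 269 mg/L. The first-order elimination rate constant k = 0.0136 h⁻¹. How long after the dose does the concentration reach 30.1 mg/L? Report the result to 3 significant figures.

C(t) = C₀ e^(−kt)  ⇒  t = ln(C₀/C) / k
t = ln(269/30.1) / 0.01360 = 2.190 / 0.01360 ≈ 161 hours

161 hours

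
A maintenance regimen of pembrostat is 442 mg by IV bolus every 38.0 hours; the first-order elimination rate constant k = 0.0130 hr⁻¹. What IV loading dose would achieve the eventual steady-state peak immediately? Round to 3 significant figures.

1130 mg

Accumulation ratio R = 1 / (1 − e^(−kτ)) = 1 / (1 − e^(−0.01300×38.0)) = 1 / (1 − 0.6102) = 2.565
Loading dose = maintenance dose × R = 442 × 2.565 ≈ 1130 mg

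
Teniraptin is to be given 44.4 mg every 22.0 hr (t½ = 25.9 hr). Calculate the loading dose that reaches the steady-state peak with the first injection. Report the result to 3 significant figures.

k = ln 2 / 25.9 = 0.02676 hr⁻¹
Accumulation ratio R = 1 / (1 − e^(−kτ)) = 1 / (1 − e^(−0.02676×22.0)) = 1 / (1 − 0.5550) = 2.247
Loading dose = maintenance dose × R = 44.4 × 2.247 ≈ 99.8 mg

99.8 mg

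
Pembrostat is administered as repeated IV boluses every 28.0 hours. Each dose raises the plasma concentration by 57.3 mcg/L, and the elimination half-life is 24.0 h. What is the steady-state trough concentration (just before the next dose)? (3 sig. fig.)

46.0 mcg/L

k = ln 2 / 24.0 = 0.02888 h⁻¹
Fraction remaining after one interval: e^(−kτ) = e^(−0.02888 × 28.0) = 0.4454
R = 1 / (1 − 0.4454) = 1.803
Css,max = 57.3 × 1.803 = 103.3 mcg/L
Css,min = Css,max × e^(−kτ) = 103.3 × 0.4454 ≈ 46.0 mcg/L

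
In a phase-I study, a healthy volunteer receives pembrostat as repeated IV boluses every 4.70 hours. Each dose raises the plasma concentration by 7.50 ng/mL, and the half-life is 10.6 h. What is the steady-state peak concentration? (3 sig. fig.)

28.3 ng/mL

k = ln 2 / 10.6 = 0.06539 h⁻¹
Fraction remaining after one interval: e^(−kτ) = e^(−0.06539 × 4.70) = 0.7354
R = 1 / (1 − 0.7354) = 3.779
Css,max = 7.50 × 3.779 ≈ 28.3 ng/mL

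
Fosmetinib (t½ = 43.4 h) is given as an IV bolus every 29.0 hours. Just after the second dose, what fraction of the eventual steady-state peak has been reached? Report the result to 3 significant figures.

0.604

k = ln 2 / 43.4 = 0.01597 h⁻¹
f_n = 1 − e^(−nkτ) = 1 − e^(−2 × 0.01597 × 29.0) = 1 − e^(−0.9263) = 1 − 0.3960 ≈ 0.604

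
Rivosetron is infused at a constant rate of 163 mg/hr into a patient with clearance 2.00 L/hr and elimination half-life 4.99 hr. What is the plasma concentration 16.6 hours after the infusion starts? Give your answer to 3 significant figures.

73.4 µg/mL

Css = rate / CL = 163 / 2.00 = 81.50 µg/mL
k = ln 2 / 4.99 = 0.1389 hr⁻¹
C(t) = Css (1 − e^(−kt)) = 81.50 × (1 − e^(−2.306)) = 81.50 × 0.9003 ≈ 73.4 µg/mL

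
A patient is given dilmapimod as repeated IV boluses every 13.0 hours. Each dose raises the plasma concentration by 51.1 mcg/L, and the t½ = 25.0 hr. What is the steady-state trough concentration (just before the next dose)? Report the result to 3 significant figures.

118 mcg/L

k = ln 2 / 25.0 = 0.02773 hr⁻¹
Fraction remaining after one interval: e^(−kτ) = e^(−0.02773 × 13.0) = 0.6974
R = 1 / (1 − 0.6974) = 3.304
Css,max = 51.1 × 3.304 = 168.9 mcg/L
Css,min = Css,max × e^(−kτ) = 168.9 × 0.6974 ≈ 118 mcg/L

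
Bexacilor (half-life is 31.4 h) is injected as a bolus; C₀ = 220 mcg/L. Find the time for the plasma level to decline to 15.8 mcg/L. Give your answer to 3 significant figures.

119 hours

k = ln 2 / 31.4 = 0.02207 h⁻¹
C(t) = C₀ e^(−kt)  ⇒  t = ln(C₀/C) / k
t = ln(220/15.8) / 0.02207 = 2.634 / 0.02207 ≈ 119 hours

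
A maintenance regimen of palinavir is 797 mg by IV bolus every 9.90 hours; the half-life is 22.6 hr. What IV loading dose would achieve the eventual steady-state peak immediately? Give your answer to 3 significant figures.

k = ln 2 / 22.6 = 0.03067 hr⁻¹
Accumulation ratio R = 1 / (1 − e^(−kτ)) = 1 / (1 − e^(−0.03067×9.90)) = 1 / (1 − 0.7381) = 3.819
Loading dose = maintenance dose × R = 797 × 3.819 ≈ 3040 mg

3040 mg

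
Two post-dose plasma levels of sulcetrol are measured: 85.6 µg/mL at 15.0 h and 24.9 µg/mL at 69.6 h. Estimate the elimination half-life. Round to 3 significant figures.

k = ln(C₁/C₂) / (t₂ − t₁) = ln(85.6/24.9) / (69.6 − 15.0)
  = 1.235 / 54.60 = 0.02262 h⁻¹
t½ = ln 2 / k = ln 2 / 0.02262 ≈ 30.6 hours

30.6 hours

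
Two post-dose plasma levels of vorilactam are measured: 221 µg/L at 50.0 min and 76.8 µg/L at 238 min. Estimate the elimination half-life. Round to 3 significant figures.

123 minutes

k = ln(C₁/C₂) / (t₂ − t₁) = ln(221/76.8) / (238 − 50.0)
  = 1.057 / 188.0 = 0.005622 min⁻¹
t½ = ln 2 / k = ln 2 / 0.005622 ≈ 123 minutes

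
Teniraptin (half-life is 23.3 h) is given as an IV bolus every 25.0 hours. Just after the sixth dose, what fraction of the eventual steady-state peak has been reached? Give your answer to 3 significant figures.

k = ln 2 / 23.3 = 0.02975 h⁻¹
f_n = 1 − e^(−nkτ) = 1 − e^(−6 × 0.02975 × 25.0) = 1 − e^(−4.462) = 1 − 0.01154 ≈ 0.988

0.988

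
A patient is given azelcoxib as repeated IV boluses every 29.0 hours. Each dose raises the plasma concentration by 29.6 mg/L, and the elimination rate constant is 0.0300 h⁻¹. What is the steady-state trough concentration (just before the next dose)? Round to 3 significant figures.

Fraction remaining after one interval: e^(−kτ) = e^(−0.03000 × 29.0) = 0.4190
R = 1 / (1 − 0.4190) = 1.721
Css,max = 29.6 × 1.721 = 50.94 mg/L
Css,min = Css,max × e^(−kτ) = 50.94 × 0.4190 ≈ 21.3 mg/L

21.3 mg/L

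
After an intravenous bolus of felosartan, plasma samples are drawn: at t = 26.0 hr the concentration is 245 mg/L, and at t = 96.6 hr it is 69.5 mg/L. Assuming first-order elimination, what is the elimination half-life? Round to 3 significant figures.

k = ln(C₁/C₂) / (t₂ − t₁) = ln(245/69.5) / (96.6 − 26.0)
  = 1.260 / 70.60 = 0.01785 hr⁻¹
t½ = ln 2 / k = ln 2 / 0.01785 ≈ 38.8 hours

38.8 hours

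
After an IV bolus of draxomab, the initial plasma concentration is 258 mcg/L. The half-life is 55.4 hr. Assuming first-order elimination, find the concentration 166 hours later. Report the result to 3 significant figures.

32.3 mcg/L

k = ln 2 / 55.4 = 0.01251 hr⁻¹
166 hr is 2.996 half-lives, so C = 258 × (1/2)^2.996 = 258 × 0.1253 ≈ 32.3 mcg/L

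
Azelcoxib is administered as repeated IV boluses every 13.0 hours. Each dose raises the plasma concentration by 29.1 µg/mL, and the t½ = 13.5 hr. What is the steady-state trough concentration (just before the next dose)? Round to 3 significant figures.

30.7 µg/mL

k = ln 2 / 13.5 = 0.05134 hr⁻¹
Fraction remaining after one interval: e^(−kτ) = e^(−0.05134 × 13.0) = 0.5130
R = 1 / (1 − 0.5130) = 2.053
Css,max = 29.1 × 2.053 = 59.75 µg/mL
Css,min = Css,max × e^(−kτ) = 59.75 × 0.5130 ≈ 30.7 µg/mL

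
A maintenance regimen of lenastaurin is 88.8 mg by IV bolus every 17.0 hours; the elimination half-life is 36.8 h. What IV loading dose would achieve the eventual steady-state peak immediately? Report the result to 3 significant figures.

k = ln 2 / 36.8 = 0.01884 h⁻¹
Accumulation ratio R = 1 / (1 − e^(−kτ)) = 1 / (1 − e^(−0.01884×17.0)) = 1 / (1 − 0.7260) = 3.650
Loading dose = maintenance dose × R = 88.8 × 3.650 ≈ 324 mg

324 mg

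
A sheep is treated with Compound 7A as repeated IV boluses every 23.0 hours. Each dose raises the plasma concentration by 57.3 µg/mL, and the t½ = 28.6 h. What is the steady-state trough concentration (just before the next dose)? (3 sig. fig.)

k = ln 2 / 28.6 = 0.02424 h⁻¹
Fraction remaining after one interval: e^(−kτ) = e^(−0.02424 × 23.0) = 0.5727
R = 1 / (1 − 0.5727) = 2.340
Css,max = 57.3 × 2.340 = 134.1 µg/mL
Css,min = Css,max × e^(−kτ) = 134.1 × 0.5727 ≈ 76.8 µg/mL

76.8 µg/mL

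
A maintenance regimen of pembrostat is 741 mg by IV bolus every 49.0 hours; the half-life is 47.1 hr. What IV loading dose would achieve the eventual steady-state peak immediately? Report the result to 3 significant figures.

k = ln 2 / 47.1 = 0.01472 hr⁻¹
Accumulation ratio R = 1 / (1 − e^(−kτ)) = 1 / (1 − e^(−0.01472×49.0)) = 1 / (1 − 0.4862) = 1.946
Loading dose = maintenance dose × R = 741 × 1.946 ≈ 1440 mg

1440 mg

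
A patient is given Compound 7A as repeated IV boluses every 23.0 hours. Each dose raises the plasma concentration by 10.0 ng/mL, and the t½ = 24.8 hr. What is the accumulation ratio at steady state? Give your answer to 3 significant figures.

2.11

k = ln 2 / 24.8 = 0.02795 hr⁻¹
Fraction remaining after one interval: e^(−kτ) = e^(−0.02795 × 23.0) = 0.5258
R = 1 / (1 − 0.5258) = 1 / 0.4742 ≈ 2.11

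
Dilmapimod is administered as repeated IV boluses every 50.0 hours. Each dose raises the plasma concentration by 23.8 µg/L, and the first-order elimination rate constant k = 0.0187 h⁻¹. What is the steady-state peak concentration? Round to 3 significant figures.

Fraction remaining after one interval: e^(−kτ) = e^(−0.01870 × 50.0) = 0.3926
R = 1 / (1 − 0.3926) = 1.646
Css,max = 23.8 × 1.646 ≈ 39.2 µg/L

39.2 µg/L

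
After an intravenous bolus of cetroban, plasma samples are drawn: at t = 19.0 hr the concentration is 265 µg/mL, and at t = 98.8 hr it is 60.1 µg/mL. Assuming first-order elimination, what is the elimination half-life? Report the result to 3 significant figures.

37.3 hours

k = ln(C₁/C₂) / (t₂ − t₁) = ln(265/60.1) / (98.8 − 19.0)
  = 1.484 / 79.80 = 0.01859 hr⁻¹
t½ = ln 2 / k = ln 2 / 0.01859 ≈ 37.3 hours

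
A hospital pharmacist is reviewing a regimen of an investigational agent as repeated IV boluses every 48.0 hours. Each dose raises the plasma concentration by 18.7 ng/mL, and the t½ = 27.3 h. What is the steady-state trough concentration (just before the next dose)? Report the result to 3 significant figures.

7.85 ng/mL

k = ln 2 / 27.3 = 0.02539 h⁻¹
Fraction remaining after one interval: e^(−kτ) = e^(−0.02539 × 48.0) = 0.2956
R = 1 / (1 − 0.2956) = 1.420
Css,max = 18.7 × 1.420 = 26.55 ng/mL
Css,min = Css,max × e^(−kτ) = 26.55 × 0.2956 ≈ 7.85 ng/mL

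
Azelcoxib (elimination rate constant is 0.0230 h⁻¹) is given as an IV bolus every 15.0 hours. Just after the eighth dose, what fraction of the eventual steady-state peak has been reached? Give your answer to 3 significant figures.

f_n = 1 − e^(−nkτ) = 1 − e^(−8 × 0.02300 × 15.0) = 1 − e^(−2.760) = 1 − 0.06329 ≈ 0.937

0.937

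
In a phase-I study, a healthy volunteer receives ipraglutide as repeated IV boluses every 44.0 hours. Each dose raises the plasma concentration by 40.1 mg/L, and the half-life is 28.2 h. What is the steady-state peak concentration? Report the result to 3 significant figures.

k = ln 2 / 28.2 = 0.02458 h⁻¹
Fraction remaining after one interval: e^(−kτ) = e^(−0.02458 × 44.0) = 0.3391
R = 1 / (1 − 0.3391) = 1.513
Css,max = 40.1 × 1.513 ≈ 60.7 mg/L

60.7 mg/L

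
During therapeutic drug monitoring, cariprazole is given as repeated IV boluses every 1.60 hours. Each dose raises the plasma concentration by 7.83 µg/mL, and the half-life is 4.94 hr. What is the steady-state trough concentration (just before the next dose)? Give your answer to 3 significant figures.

k = ln 2 / 4.94 = 0.1403 hr⁻¹
Fraction remaining after one interval: e^(−kτ) = e^(−0.1403 × 1.60) = 0.7989
R = 1 / (1 − 0.7989) = 4.973
Css,max = 7.83 × 4.973 = 38.94 µg/mL
Css,min = Css,max × e^(−kτ) = 38.94 × 0.7989 ≈ 31.1 µg/mL

31.1 µg/mL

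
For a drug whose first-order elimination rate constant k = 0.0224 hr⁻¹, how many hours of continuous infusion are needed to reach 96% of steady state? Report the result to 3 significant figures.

f = 1 − e^(−kt)  ⇒  t = −ln(1 − f) / k
t = −ln(1 − 0.96) / 0.02240 = 3.219 / 0.02240 ≈ 144 hours

144 hours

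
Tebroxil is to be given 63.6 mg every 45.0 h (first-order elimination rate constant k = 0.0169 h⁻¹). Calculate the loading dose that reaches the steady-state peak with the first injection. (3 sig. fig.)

Accumulation ratio R = 1 / (1 − e^(−kτ)) = 1 / (1 − e^(−0.01690×45.0)) = 1 / (1 − 0.4674) = 1.878
Loading dose = maintenance dose × R = 63.6 × 1.878 ≈ 119 mg

119 mg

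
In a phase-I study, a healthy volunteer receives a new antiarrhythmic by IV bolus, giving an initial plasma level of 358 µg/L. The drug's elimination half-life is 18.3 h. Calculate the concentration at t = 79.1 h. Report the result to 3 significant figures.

17.9 µg/L

k = ln 2 / 18.3 = 0.03788 h⁻¹
79.1 h is 4.322 half-lives, so C = 358 × (1/2)^4.322 = 358 × 0.04998 ≈ 17.9 µg/L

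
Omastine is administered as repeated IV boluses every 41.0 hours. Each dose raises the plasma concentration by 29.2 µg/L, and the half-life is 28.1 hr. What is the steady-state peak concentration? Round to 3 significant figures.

45.9 µg/L

k = ln 2 / 28.1 = 0.02467 hr⁻¹
Fraction remaining after one interval: e^(−kτ) = e^(−0.02467 × 41.0) = 0.3637
R = 1 / (1 − 0.3637) = 1.572
Css,max = 29.2 × 1.572 ≈ 45.9 µg/L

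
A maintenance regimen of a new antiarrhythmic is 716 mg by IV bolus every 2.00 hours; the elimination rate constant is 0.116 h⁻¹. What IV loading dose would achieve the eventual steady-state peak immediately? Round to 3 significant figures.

Accumulation ratio R = 1 / (1 − e^(−kτ)) = 1 / (1 − e^(−0.1160×2.00)) = 1 / (1 − 0.7929) = 4.830
Loading dose = maintenance dose × R = 716 × 4.830 ≈ 3460 mg

3460 mg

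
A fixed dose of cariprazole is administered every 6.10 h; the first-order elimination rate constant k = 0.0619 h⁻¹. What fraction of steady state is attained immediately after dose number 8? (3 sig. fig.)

0.951

f_n = 1 − e^(−nkτ) = 1 − e^(−8 × 0.06190 × 6.10) = 1 − e^(−3.021) = 1 − 0.04877 ≈ 0.951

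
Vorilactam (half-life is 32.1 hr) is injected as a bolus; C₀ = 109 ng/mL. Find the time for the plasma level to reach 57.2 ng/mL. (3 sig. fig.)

k = ln 2 / 32.1 = 0.02159 hr⁻¹
C(t) = C₀ e^(−kt)  ⇒  t = ln(C₀/C) / k
t = ln(109/57.2) / 0.02159 = 0.6448 / 0.02159 ≈ 29.9 hours

29.9 hours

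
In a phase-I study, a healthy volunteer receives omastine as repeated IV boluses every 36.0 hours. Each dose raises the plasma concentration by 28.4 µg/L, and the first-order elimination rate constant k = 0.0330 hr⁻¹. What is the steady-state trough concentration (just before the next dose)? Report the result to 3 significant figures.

Fraction remaining after one interval: e^(−kτ) = e^(−0.03300 × 36.0) = 0.3048
R = 1 / (1 − 0.3048) = 1.438
Css,max = 28.4 × 1.438 = 40.85 µg/L
Css,min = Css,max × e^(−kτ) = 40.85 × 0.3048 ≈ 12.5 µg/L

12.5 µg/L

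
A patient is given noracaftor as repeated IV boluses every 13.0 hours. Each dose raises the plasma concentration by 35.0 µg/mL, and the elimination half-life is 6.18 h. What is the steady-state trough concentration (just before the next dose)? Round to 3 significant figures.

k = ln 2 / 6.18 = 0.1122 h⁻¹
Fraction remaining after one interval: e^(−kτ) = e^(−0.1122 × 13.0) = 0.2327
R = 1 / (1 − 0.2327) = 1.303
Css,max = 35.0 × 1.303 = 45.61 µg/mL
Css,min = Css,max × e^(−kτ) = 45.61 × 0.2327 ≈ 10.6 µg/mL

10.6 µg/mL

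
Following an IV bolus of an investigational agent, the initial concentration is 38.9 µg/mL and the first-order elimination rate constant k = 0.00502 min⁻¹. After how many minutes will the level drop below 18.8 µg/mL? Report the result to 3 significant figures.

C(t) = C₀ e^(−kt)  ⇒  t = ln(C₀/C) / k
t = ln(38.9/18.8) / 0.005020 = 0.7271 / 0.005020 ≈ 145 minutes

145 minutes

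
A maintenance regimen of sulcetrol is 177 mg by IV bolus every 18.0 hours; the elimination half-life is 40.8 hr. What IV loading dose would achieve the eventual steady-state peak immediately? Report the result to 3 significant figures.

k = ln 2 / 40.8 = 0.01699 hr⁻¹
Accumulation ratio R = 1 / (1 − e^(−kτ)) = 1 / (1 − e^(−0.01699×18.0)) = 1 / (1 − 0.7365) = 3.796
Loading dose = maintenance dose × R = 177 × 3.796 ≈ 672 mg

672 mg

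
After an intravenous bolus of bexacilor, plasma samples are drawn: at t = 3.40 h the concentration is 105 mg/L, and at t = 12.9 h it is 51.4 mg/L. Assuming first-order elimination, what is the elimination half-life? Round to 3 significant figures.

9.22 hours

k = ln(C₁/C₂) / (t₂ − t₁) = ln(105/51.4) / (12.9 − 3.40)
  = 0.7143 / 9.500 = 0.07519 h⁻¹
t½ = ln 2 / k = ln 2 / 0.07519 ≈ 9.22 hours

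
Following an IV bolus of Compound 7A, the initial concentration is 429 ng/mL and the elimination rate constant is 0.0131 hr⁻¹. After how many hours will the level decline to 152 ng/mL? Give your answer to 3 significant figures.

79.2 hours

C(t) = C₀ e^(−kt)  ⇒  t = ln(C₀/C) / k
t = ln(429/152) / 0.01310 = 1.038 / 0.01310 ≈ 79.2 hours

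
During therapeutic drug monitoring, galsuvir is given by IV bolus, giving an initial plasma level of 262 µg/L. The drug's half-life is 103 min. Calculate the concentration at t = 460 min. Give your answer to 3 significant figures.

k = ln 2 / 103 = 0.006730 min⁻¹
460 min is 4.466 half-lives, so C = 262 × (1/2)^4.466 = 262 × 0.04525 ≈ 11.9 µg/L

11.9 µg/L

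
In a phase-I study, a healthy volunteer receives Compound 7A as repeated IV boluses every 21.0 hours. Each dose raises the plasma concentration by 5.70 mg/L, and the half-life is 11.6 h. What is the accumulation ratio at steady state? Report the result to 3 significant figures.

1.40

k = ln 2 / 11.6 = 0.05975 h⁻¹
Fraction remaining after one interval: e^(−kτ) = e^(−0.05975 × 21.0) = 0.2851
R = 1 / (1 − 0.2851) = 1 / 0.7149 ≈ 1.40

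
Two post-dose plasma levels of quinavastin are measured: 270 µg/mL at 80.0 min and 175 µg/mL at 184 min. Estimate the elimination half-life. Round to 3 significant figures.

k = ln(C₁/C₂) / (t₂ − t₁) = ln(270/175) / (184 − 80.0)
  = 0.4336 / 104.0 = 0.004170 min⁻¹
t½ = ln 2 / k = ln 2 / 0.004170 ≈ 166 minutes

166 minutes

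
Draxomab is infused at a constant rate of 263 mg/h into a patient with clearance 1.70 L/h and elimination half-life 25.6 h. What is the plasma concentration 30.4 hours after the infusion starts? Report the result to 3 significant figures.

Css = rate / CL = 263 / 1.70 = 154.7 mg/L
k = ln 2 / 25.6 = 0.02708 h⁻¹
C(t) = Css (1 − e^(−kt)) = 154.7 × (1 − e^(−0.8231)) = 154.7 × 0.5609 ≈ 86.8 mg/L

86.8 mg/L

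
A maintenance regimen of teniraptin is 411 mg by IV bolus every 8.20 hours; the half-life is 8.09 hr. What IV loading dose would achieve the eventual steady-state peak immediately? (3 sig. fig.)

814 mg

k = ln 2 / 8.09 = 0.08568 hr⁻¹
Accumulation ratio R = 1 / (1 − e^(−kτ)) = 1 / (1 − e^(−0.08568×8.20)) = 1 / (1 − 0.4953) = 1.981
Loading dose = maintenance dose × R = 411 × 1.981 ≈ 814 mg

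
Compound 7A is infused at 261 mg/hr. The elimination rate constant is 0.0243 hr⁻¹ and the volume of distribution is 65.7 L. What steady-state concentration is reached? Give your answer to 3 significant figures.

163 µg/mL

CL = k · V = 0.0243 × 65.7 = 1.597 L/hr
Css = rate / CL = 261 / 1.597 ≈ 163 µg/mL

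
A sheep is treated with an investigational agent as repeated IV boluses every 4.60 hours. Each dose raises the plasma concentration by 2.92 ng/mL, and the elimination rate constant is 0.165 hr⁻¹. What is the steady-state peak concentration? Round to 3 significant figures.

Fraction remaining after one interval: e^(−kτ) = e^(−0.1650 × 4.60) = 0.4681
R = 1 / (1 − 0.4681) = 1.880
Css,max = 2.92 × 1.880 ≈ 5.49 ng/mL

5.49 ng/mL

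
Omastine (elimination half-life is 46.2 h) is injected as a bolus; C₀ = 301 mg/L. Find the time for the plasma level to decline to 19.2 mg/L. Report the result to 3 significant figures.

183 hours

k = ln 2 / 46.2 = 0.01500 h⁻¹
C(t) = C₀ e^(−kt)  ⇒  t = ln(C₀/C) / k
t = ln(301/19.2) / 0.01500 = 2.752 / 0.01500 ≈ 183 hours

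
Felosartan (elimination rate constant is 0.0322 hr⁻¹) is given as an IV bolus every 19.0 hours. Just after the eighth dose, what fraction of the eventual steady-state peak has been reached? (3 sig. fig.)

f_n = 1 − e^(−nkτ) = 1 − e^(−8 × 0.03220 × 19.0) = 1 − e^(−4.894) = 1 − 0.007488 ≈ 0.993

0.993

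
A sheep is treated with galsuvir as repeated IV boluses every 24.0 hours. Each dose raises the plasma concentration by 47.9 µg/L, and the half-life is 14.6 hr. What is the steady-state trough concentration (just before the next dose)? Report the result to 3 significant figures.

k = ln 2 / 14.6 = 0.04748 hr⁻¹
Fraction remaining after one interval: e^(−kτ) = e^(−0.04748 × 24.0) = 0.3200
R = 1 / (1 − 0.3200) = 1.471
Css,max = 47.9 × 1.471 = 70.44 µg/L
Css,min = Css,max × e^(−kτ) = 70.44 × 0.3200 ≈ 22.5 µg/L

22.5 µg/L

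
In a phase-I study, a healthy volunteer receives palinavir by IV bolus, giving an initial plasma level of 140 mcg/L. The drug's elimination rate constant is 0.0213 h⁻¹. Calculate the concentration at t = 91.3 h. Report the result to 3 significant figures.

C(t) = C₀ e^(−kt) = 140 × e^(−0.02130 × 91.3) = 140 × e^(−1.945) = 140 × 0.1430 ≈ 20.0 mcg/L

20.0 mcg/L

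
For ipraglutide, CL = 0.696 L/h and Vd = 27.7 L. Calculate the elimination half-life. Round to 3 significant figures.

27.6 hours

k = CL / V = 0.696 / 27.7 = 0.02513 h⁻¹
t½ = ln 2 / k = ln 2 / 0.02513 ≈ 27.6 hours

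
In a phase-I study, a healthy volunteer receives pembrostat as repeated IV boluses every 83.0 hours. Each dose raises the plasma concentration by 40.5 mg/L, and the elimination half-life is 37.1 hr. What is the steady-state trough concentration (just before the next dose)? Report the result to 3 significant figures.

10.9 mg/L

k = ln 2 / 37.1 = 0.01868 hr⁻¹
Fraction remaining after one interval: e^(−kτ) = e^(−0.01868 × 83.0) = 0.2121
R = 1 / (1 − 0.2121) = 1.269
Css,max = 40.5 × 1.269 = 51.40 mg/L
Css,min = Css,max × e^(−kτ) = 51.40 × 0.2121 ≈ 10.9 mg/L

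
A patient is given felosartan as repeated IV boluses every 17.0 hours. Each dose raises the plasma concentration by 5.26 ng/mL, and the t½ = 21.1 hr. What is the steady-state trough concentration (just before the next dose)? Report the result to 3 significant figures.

7.03 ng/mL

k = ln 2 / 21.1 = 0.03285 hr⁻¹
Fraction remaining after one interval: e^(−kτ) = e^(−0.03285 × 17.0) = 0.5721
R = 1 / (1 − 0.5721) = 2.337
Css,max = 5.26 × 2.337 = 12.29 ng/mL
Css,min = Css,max × e^(−kτ) = 12.29 × 0.5721 ≈ 7.03 ng/mL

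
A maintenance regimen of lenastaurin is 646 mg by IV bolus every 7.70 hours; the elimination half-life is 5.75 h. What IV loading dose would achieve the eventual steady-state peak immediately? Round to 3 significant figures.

k = ln 2 / 5.75 = 0.1205 h⁻¹
Accumulation ratio R = 1 / (1 − e^(−kτ)) = 1 / (1 − e^(−0.1205×7.70)) = 1 / (1 − 0.3953) = 1.654
Loading dose = maintenance dose × R = 646 × 1.654 ≈ 1070 mg

1070 mg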